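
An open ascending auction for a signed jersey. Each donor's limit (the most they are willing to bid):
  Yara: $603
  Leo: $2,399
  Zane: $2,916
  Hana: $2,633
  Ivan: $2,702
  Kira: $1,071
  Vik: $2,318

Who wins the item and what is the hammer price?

Zane wins at $2,702

Limits in order: 2,916 (Zane) > 2,702 (Ivan) > 2,633 (Hana) > 2,399 (Leo) > 2,318 (Vik) > 1,071 (Kira) > …
Bidding ends when Ivan exits at $2,702; Zane takes it.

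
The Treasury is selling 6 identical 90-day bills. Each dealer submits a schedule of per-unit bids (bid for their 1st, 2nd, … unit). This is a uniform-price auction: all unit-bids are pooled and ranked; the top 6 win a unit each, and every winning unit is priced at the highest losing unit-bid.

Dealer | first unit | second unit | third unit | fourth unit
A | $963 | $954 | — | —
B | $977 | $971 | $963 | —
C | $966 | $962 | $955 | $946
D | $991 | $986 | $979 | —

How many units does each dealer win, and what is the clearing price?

Pooled unit-bids ranked (top 6): 991 (D-1), 986 (D-2), 979 (D-3), 977 (B-1), 971 (B-2), 966 (C-1)
Highest rejected unit-bid = $963.
Allocation: B 2, C 1, D 3.

B 2, C 1, D 3; clearing price $963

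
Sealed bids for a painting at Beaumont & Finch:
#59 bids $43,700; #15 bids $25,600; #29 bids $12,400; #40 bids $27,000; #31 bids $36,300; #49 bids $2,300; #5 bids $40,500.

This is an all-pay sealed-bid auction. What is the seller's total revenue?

Total revenue: $187,800

Bids ranked: 43,700 (#59) > 40,500 (#5) > 36,300 (#31) > 27,000 (#40) > 25,600 (#15) > 12,400 (#29) > …
#59 wins with the top bid; all bids are sunk regardless.
Every bidder forfeits their bid regardless of winning.
Revenue = 43,700 + 25,600 + 12,400 + 27,000 + 36,300 + 2,300 + 40,500 = $187,800.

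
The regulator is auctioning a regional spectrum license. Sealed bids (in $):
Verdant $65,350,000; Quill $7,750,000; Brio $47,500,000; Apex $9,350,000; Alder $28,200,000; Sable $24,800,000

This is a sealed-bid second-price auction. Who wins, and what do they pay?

Verdant pays $47,500,000

Sealed-bid second-price auction: the highest bidder wins and pays the second-highest bid.
Bids in order: 65,350,000 (Verdant) > 47,500,000 (Brio) > 28,200,000 (Alder) > 24,800,000 (Sable) > 9,350,000 (Apex) > 7,750,000 (Quill)
Verdant wins with the highest bid; price is set by the runner-up at $47,500,000.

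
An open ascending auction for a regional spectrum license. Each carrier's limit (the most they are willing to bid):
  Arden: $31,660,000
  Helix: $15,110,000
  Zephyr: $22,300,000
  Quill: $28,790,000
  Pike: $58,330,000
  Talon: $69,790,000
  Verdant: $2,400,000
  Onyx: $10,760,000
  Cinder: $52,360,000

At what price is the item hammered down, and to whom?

Talon wins at $58,330,000

Limits ranked: 69,790,000 (Talon) > 58,330,000 (Pike) > 52,360,000 (Cinder) > 31,660,000 (Arden) > 28,790,000 (Quill) > 22,300,000 (Zephyr) > …
Once the price passes $58,330,000, only Talon is left; the hammer falls at Pike's limit of $58,330,000.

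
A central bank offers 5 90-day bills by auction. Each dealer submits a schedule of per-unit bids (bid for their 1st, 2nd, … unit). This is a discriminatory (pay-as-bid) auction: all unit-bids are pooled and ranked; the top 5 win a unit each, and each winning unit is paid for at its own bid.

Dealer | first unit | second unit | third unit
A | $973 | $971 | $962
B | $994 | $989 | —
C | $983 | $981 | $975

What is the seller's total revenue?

Total revenue: $4,922

All unit-bids, highest first — top 5: 994 (B-1), 989 (B-2), 983 (C-1), 981 (C-2), 975 (C-3)
Next rejected bid: $973 (not a price — pay-as-bid).
Each winning unit pays its own bid.
Revenue = 994 + 989 + 983 + 981 + 975 = $4,922.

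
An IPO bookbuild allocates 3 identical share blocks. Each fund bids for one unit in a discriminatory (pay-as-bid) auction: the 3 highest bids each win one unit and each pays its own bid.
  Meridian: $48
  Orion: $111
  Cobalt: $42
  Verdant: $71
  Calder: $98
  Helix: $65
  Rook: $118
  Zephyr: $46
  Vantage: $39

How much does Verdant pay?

Sorting: 118 (Rook), 111 (Orion), 98 (Calder), 71 (Verdant), 65 (Helix), …
Winners (3 units): Rook, Orion, Calder.
Verdant does not win → $0.

Verdant pays $0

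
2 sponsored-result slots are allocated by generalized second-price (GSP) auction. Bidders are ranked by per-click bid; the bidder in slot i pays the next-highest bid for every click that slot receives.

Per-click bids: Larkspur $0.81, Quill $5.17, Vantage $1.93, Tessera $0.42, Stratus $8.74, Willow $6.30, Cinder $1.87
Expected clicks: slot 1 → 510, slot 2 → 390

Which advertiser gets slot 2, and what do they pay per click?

Willow; $5.17 per click

Per-click bids in order: $8.74 (Stratus) > $6.30 (Willow) > $5.17 (Quill) > …
Slot 2 goes to the second-ranked bidder, Willow, who pays the next bid down: $5.17/click.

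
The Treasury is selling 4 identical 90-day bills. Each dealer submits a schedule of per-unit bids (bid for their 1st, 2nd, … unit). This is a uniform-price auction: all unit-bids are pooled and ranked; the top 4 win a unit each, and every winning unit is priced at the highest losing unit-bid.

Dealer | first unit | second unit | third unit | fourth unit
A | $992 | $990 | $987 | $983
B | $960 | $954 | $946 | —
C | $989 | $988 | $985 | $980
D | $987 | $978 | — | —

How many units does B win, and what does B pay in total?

B: 0 units, pays $0

Merging the schedules and taking the best 4: 992 (A-1), 990 (A-2), 989 (C-1), 988 (C-2)
Highest rejected unit-bid = $987.
B wins 0 unit(s) at $987 each.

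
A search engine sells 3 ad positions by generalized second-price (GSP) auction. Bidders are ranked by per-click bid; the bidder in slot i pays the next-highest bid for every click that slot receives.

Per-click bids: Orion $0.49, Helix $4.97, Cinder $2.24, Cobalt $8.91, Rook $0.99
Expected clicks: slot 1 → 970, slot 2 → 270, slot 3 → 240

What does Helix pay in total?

Sorting advertisers: $8.91 (Cobalt) > $4.97 (Helix) > $2.24 (Cinder) > $0.99 (Rook) > …
Helix holds slot 2 → pays next bid $2.24 × 270 clicks = $604.80.

Helix pays $604.80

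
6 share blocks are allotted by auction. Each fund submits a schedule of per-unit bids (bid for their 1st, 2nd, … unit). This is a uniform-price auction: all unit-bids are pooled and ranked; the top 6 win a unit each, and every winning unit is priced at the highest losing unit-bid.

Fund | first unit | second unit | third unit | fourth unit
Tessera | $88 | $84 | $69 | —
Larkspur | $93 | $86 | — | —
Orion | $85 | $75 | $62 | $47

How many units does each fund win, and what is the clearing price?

Merging the schedules and taking the best 6: 93 (Larkspur-1), 88 (Tessera-1), 86 (Larkspur-2), 85 (Orion-1), 84 (Tessera-2), 75 (Orion-2)
Highest rejected unit-bid = $69.
Allocation: Larkspur 2, Orion 2, Tessera 2.

Larkspur 2, Orion 2, Tessera 2; clearing price $69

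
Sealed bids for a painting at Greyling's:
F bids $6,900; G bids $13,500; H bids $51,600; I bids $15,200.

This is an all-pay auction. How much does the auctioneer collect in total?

Bids ranked: 51,600 (H) > 15,200 (I) > 13,500 (G) > 6,900 (F)
H wins with the top bid; all bids are sunk regardless.
Every bidder forfeits their bid regardless of winning.
Revenue = 6,900 + 13,500 + 51,600 + 15,200 = $87,200.

Total revenue: $87,200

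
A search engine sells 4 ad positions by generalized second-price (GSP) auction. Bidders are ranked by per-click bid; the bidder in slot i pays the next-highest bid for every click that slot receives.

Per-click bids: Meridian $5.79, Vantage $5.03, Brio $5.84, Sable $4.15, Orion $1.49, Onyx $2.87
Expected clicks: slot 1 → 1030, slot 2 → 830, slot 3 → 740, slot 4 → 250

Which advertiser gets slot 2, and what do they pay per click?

Sorting advertisers: $5.84 (Brio) > $5.79 (Meridian) > $5.03 (Vantage) > $4.15 (Sable) > $2.87 (Onyx) > …
Slot 2 goes to the second-ranked bidder, Meridian, who pays the next bid down: $5.03/click.

Meridian; $5.03 per click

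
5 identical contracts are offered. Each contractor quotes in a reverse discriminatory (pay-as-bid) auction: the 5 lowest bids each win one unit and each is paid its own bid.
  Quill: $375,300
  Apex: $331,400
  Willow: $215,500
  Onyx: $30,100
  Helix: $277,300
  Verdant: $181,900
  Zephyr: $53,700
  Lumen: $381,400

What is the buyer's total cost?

Total cost: $758,500

Ordering the bids: 30,100 (Onyx), 53,700 (Zephyr), 181,900 (Verdant), 215,500 (Willow), 277,300 (Helix), 331,400 (Apex), 375,300 (Quill), …
Lowest 5: Onyx, Zephyr, Verdant, Willow, Helix.
Total cost = 30,100 + 53,700 + 181,900 + 215,500 + 277,300 = $758,500.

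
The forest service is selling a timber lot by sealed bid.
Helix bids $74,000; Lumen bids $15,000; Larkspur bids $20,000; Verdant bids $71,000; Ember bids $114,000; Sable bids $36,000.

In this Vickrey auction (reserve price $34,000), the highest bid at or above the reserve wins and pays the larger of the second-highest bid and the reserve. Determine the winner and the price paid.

Bids in order: 114,000 (Ember) > 74,000 (Helix) > 71,000 (Verdant) > 36,000 (Sable) > 20,000 (Larkspur) > 15,000 (Lumen)
Ember has the top bid at or above the reserve ($114,000).
Second-highest bid $74,000 exceeds the reserve $34,000 → payment $74,000.

Ember pays $74,000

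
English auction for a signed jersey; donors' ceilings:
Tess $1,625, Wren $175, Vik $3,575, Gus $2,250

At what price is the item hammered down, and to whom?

Sorting limits: 3,575 (Vik) > 2,250 (Gus) > 1,625 (Tess) > 175 (Wren)
Gus is the last rival to drop out, at $2,250; Vik remains and wins at that price.

Vik wins at $2,250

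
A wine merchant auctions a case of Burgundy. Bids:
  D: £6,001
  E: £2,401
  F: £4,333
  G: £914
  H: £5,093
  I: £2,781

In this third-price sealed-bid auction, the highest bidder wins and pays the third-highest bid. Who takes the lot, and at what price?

D pays £4,333

Sorting bids: 6,001 (D) > 5,093 (H) > 4,333 (F) > 2,781 (I) > 2,401 (E) > 914 (G)
D is highest; pays the third-highest bid, £4,333.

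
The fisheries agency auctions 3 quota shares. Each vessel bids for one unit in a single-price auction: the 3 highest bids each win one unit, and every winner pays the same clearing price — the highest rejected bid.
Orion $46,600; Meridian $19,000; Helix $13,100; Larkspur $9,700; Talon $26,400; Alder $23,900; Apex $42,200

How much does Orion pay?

Orion pays $23,900

Bids ranked high→low: 46,600 (Orion), 42,200 (Apex), 26,400 (Talon), 23,900 (Alder), 19,000 (Meridian), …
Top 3: Orion, Apex, Talon.
First losing bid is Alder's $23,900, which sets the uniform price.
Orion wins → pays $23,900.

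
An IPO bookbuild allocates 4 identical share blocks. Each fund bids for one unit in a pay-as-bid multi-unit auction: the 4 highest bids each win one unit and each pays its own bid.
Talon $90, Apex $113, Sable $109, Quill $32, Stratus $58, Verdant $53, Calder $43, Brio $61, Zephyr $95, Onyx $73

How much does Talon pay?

Sorting: 113 (Apex), 109 (Sable), 95 (Zephyr), 90 (Talon), 73 (Onyx), 61 (Brio), …
The 4 highest are Apex, Sable, Zephyr, Talon.
Talon wins → own bid $90.

Talon pays $90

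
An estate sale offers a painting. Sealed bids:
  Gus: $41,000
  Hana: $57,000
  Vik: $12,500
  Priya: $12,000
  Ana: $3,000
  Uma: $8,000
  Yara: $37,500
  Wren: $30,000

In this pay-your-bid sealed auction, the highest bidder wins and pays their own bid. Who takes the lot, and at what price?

Hana pays $57,000

Bids in order: 57,000 (Hana) > 41,000 (Gus) > 37,500 (Yara) > 30,000 (Wren) > 12,500 (Vik) > 12,000 (Priya) > …
Hana has the highest bid and pays exactly that: $57,000.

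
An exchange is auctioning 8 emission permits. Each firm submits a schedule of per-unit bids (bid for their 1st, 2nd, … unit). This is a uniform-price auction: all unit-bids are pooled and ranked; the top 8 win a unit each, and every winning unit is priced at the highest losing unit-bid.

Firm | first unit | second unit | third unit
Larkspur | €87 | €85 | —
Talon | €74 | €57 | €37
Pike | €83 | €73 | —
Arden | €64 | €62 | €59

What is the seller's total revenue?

Pooled unit-bids ranked (top 8): 87 (Larkspur-1), 85 (Larkspur-2), 83 (Pike-1), 74 (Talon-1), 73 (Pike-2), 64 (Arden-1), 62 (Arden-2), 59 (Arden-3)
First bid not allocated: €57.
Allocation: Arden 3, Larkspur 2, Pike 2, Talon 1. Every unit priced at €57.
Revenue = 8 × 57 = €456.

Total revenue: €456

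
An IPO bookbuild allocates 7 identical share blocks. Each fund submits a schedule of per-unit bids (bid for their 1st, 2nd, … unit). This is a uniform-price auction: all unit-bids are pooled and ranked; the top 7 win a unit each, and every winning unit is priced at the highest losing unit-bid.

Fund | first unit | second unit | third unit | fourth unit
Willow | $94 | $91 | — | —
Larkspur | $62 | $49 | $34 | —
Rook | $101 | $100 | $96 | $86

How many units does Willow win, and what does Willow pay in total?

Willow: 2 units, pays $98

Merging the schedules and taking the best 7: 101 (Rook-1), 100 (Rook-2), 96 (Rook-3), 94 (Willow-1), 91 (Willow-2), 86 (Rook-4), 62 (Larkspur-1)
Highest rejected unit-bid = $49.
Willow wins 2 unit(s) at $49 each.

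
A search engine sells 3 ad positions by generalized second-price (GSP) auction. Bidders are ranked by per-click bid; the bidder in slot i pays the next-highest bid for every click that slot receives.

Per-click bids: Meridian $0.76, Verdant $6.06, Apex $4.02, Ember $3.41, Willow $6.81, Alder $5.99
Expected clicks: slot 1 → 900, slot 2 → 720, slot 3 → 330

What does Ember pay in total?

Ranked by bid: $6.81 (Willow) > $6.06 (Verdant) > $5.99 (Alder) > $4.02 (Apex) > …
Ember ranks below slot 3 → no slot, pays nothing.

Ember pays $0.00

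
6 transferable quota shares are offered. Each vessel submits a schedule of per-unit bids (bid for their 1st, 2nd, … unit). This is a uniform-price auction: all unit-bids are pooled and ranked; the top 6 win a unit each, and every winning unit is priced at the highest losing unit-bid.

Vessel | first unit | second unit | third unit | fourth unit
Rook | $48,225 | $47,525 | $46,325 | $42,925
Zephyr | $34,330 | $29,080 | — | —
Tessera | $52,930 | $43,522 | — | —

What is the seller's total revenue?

Total revenue: $205,980

Merging the schedules and taking the best 6: 52,930 (Tessera-1), 48,225 (Rook-1), 47,525 (Rook-2), 46,325 (Rook-3), 43,522 (Tessera-2), 42,925 (Rook-4)
The (k+1)-th unit-bid is $34,330.
Allocation: Rook 4, Tessera 2. Every unit priced at $34,330.
Revenue = 6 × 34,330 = $205,980.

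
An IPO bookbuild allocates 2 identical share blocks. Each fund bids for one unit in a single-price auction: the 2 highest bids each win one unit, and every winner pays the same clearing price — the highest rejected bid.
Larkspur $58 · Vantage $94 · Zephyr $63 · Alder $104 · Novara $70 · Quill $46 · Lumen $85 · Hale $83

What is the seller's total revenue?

Total revenue: $170

Sorting: 104 (Alder), 94 (Vantage), 85 (Lumen), 83 (Hale), …
The 2 highest are Alder, Vantage.
Highest unsuccessful bid: $85 → clearing price.
Total revenue = 2 × $85 = $170.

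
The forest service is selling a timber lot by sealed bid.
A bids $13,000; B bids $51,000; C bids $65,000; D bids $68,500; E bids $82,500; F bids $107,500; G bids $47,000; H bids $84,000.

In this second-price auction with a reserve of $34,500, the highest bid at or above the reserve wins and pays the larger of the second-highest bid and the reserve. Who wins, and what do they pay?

Rule: the highest bid at or above the reserve wins and pays the larger of the second-highest bid and the reserve.
Sorting bids: 107,500 (F) > 84,000 (H) > 82,500 (E) > 68,500 (D) > 65,000 (C) > 51,000 (B) > …
F has the top bid at or above the reserve ($107,500).
Second-highest bid $84,000 exceeds the reserve $34,500 → payment $84,000.

F pays $84,000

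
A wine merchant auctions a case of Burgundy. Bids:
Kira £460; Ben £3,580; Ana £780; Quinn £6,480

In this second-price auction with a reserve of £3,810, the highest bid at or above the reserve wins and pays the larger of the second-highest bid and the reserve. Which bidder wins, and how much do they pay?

Rule: the highest bid at or above the reserve wins and pays the larger of the second-highest bid and the reserve.
Bids in order: 6,480 (Quinn) > 3,580 (Ben) > 780 (Ana) > 460 (Kira)
Highest eligible bid: Quinn at £6,480.
max(second-highest £3,580, reserve £3,810) = £3,810.

Quinn pays £3,810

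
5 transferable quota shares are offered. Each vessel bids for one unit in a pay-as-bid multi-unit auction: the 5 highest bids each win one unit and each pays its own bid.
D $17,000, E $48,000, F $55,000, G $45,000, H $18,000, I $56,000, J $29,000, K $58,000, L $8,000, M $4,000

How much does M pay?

M pays $0

Ordering the bids: 58,000 (K), 56,000 (I), 55,000 (F), 48,000 (E), 45,000 (G), 29,000 (J), 18,000 (H), …
The 5 highest are K, I, F, E, G.
M does not win → $0.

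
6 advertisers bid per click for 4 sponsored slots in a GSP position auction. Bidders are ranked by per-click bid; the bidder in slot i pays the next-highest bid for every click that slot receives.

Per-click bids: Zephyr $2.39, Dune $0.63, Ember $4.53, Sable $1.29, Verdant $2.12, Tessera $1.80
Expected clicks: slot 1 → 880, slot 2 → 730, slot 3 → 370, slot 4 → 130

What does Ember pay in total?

Sorting advertisers: $4.53 (Ember) > $2.39 (Zephyr) > $2.12 (Verdant) > $1.80 (Tessera) > $1.29 (Sable) > …
Ember holds slot 1 → pays next bid $2.39 × 880 clicks = $2103.20.

Ember pays $2103.20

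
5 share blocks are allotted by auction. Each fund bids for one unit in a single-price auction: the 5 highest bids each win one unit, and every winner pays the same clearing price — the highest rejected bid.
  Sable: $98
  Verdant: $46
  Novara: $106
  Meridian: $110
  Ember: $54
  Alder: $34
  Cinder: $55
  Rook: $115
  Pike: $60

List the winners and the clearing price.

Ordering the bids: 115 (Rook), 110 (Meridian), 106 (Novara), 98 (Sable), 60 (Pike), 55 (Cinder), 54 (Ember), …
Winners (5 units): Rook, Meridian, Novara, Sable, Pike.
Highest unsuccessful bid: $55 → clearing price.

Rook, Meridian, Novara, Sable, Pike; each pays $55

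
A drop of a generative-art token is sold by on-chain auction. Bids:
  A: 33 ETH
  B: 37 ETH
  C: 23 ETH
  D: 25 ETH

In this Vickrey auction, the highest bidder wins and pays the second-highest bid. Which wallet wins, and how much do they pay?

B pays 33 ETH

Rule: the highest bidder wins and pays the second-highest bid.
Sorting bids: 37 (B) > 33 (A) > 25 (D) > 23 (C)
B is highest; pays the second-highest bid, 33 ETH.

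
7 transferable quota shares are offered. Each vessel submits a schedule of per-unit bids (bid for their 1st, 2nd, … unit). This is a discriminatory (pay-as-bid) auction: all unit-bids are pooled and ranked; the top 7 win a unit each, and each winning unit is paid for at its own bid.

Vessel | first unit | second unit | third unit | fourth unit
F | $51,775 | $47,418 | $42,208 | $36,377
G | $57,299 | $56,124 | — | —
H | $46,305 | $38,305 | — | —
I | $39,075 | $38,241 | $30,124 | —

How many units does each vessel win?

All unit-bids, highest first — top 7: 57,299 (G-1), 56,124 (G-2), 51,775 (F-1), 47,418 (F-2), 46,305 (H-1), 42,208 (F-3), 39,075 (I-1)
Next rejected bid: $38,305 (not a price — pay-as-bid).
Allocation: F 3, G 2, H 1, I 1.

F 3, G 2, H 1, I 1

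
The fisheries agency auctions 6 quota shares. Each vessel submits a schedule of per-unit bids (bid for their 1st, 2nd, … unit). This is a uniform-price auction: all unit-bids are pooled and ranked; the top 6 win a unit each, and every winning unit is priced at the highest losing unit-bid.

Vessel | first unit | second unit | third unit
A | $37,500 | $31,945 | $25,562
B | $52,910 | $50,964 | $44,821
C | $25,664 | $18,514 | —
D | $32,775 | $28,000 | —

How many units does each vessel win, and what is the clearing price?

A 2, B 3, D 1; clearing price $28,000

All unit-bids, highest first — top 6: 52,910 (B-1), 50,964 (B-2), 44,821 (B-3), 37,500 (A-1), 32,775 (D-1), 31,945 (A-2)
First bid not allocated: $28,000.
Allocation: A 2, B 3, D 1.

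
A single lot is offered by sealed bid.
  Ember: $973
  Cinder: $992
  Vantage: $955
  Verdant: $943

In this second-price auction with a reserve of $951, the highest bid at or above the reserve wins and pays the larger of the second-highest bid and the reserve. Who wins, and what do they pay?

Cinder pays $973

Second-price auction with a reserve of $951: the highest bid at or above the reserve wins and pays the larger of the second-highest bid and the reserve.
Bids ranked: 992 (Cinder) > 973 (Ember) > 955 (Vantage) > 943 (Verdant)
Cinder has the top bid at or above the reserve ($992).
Second-highest bid $973 exceeds the reserve $951 → payment $973.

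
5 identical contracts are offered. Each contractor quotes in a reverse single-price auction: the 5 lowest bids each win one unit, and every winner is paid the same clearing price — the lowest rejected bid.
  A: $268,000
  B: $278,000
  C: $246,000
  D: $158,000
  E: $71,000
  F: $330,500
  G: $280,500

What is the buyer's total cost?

Ordering the bids: 71,000 (E), 158,000 (D), 246,000 (C), 268,000 (A), 278,000 (B), 280,500 (G), 330,500 (F)
The 5 lowest are E, D, C, A, B.
First losing bid is G's $280,500, which sets the uniform price.
Total cost = 5 × $280,500 = $1,402,500.

Total cost: $1,402,500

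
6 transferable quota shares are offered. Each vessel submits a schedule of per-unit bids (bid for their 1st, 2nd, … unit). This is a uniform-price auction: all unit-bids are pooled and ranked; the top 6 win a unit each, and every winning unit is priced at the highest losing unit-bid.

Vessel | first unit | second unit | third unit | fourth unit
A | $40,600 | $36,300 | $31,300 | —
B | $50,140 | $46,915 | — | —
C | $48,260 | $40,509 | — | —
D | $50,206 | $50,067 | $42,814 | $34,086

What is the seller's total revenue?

Merging the schedules and taking the best 6: 50,206 (D-1), 50,140 (B-1), 50,067 (D-2), 48,260 (C-1), 46,915 (B-2), 42,814 (D-3)
The (k+1)-th unit-bid is $40,600.
Allocation: B 2, C 1, D 3. Every unit priced at $40,600.
Revenue = 6 × 40,600 = $243,600.

Total revenue: $243,600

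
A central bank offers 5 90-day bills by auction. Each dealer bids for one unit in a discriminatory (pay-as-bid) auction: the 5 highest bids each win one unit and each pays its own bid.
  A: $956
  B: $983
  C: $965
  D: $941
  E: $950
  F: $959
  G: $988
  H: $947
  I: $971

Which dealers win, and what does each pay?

G $988, B $983, I $971, C $965, F $959

Bids ranked high→low: 988 (G), 983 (B), 971 (I), 965 (C), 959 (F), 956 (A), 950 (E), …
The 5 highest are G, B, I, C, F.
Each winner pays its own bid: G $988, B $983, I $971, C $965, F $959.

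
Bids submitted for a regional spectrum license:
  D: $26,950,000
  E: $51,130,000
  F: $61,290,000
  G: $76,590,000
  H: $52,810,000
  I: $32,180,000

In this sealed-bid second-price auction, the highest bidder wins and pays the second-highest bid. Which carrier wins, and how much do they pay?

G pays $61,290,000

Rule: the highest bidder wins and pays the second-highest bid.
Sorting bids: 76,590,000 (G) > 61,290,000 (F) > 52,810,000 (H) > 51,130,000 (E) > 32,180,000 (I) > 26,950,000 (D)
G is highest; pays the second-highest bid, $61,290,000.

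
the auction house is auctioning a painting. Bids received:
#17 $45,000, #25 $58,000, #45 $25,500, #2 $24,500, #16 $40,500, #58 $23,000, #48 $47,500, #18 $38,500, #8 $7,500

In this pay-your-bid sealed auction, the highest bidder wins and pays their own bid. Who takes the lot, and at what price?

#25 pays $58,000

Bids in order: 58,000 (#25) > 47,500 (#48) > 45,000 (#17) > 40,500 (#16) > 38,500 (#18) > 25,500 (#45) > …
#25 is highest → pays own bid, $58,000.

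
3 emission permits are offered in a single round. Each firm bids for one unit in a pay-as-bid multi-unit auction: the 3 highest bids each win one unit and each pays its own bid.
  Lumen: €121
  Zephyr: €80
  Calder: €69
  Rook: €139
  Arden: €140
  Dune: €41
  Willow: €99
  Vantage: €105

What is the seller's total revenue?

Total revenue: €400

Bids ranked high→low: 140 (Arden), 139 (Rook), 121 (Lumen), 105 (Vantage), 99 (Willow), …
Top 3: Arden, Rook, Lumen.
Total revenue = 140 + 139 + 121 = €400.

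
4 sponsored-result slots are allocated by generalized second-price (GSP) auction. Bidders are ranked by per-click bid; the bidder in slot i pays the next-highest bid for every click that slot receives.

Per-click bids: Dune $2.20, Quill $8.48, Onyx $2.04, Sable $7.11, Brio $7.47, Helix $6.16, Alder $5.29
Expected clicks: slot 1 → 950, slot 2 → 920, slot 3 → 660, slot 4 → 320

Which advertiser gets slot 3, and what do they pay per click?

Sorting advertisers: $8.48 (Quill) > $7.47 (Brio) > $7.11 (Sable) > $6.16 (Helix) > $5.29 (Alder) > …
Slot 3 goes to the third-ranked bidder, Sable, who pays the next bid down: $6.16/click.

Sable; $6.16 per click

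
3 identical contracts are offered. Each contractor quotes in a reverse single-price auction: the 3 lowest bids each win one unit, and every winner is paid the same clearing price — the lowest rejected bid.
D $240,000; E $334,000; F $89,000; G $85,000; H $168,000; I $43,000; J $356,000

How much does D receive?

D is paid $0

Bids ranked low→high: 43,000 (I), 85,000 (G), 89,000 (F), 168,000 (H), 240,000 (D), …
The 3 lowest are I, G, F.
Lowest unsuccessful bid: $168,000 → clearing price.
D does not win → is paid $0.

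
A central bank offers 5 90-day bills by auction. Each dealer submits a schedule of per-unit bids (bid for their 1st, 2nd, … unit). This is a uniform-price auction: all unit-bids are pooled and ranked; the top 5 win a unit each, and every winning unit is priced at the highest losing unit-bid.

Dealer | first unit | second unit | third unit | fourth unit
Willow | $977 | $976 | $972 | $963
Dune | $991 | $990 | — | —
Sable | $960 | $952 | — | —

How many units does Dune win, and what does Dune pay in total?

Pooled unit-bids ranked (top 5): 991 (Dune-1), 990 (Dune-2), 977 (Willow-1), 976 (Willow-2), 972 (Willow-3)
Highest rejected unit-bid = $963.
Dune wins 2 unit(s) at $963 each.

Dune: 2 units, pays $1,926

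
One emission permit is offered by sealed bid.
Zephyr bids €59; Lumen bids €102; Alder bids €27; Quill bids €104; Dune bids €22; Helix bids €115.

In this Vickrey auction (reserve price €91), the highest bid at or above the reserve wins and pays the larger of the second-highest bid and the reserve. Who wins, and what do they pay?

Bids in order: 115 (Helix) > 104 (Quill) > 102 (Lumen) > 59 (Zephyr) > 27 (Alder) > 22 (Dune)
Highest eligible bid: Helix at €115.
max(second-highest €104, reserve €91) = €104; the reserve does not bind.

Helix pays €104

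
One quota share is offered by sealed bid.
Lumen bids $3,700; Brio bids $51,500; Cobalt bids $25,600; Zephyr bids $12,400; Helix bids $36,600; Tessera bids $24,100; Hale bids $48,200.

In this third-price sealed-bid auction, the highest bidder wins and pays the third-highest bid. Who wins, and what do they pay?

Bids ranked: 51,500 (Brio) > 48,200 (Hale) > 36,600 (Helix) > 25,600 (Cobalt) > 24,100 (Tessera) > 12,400 (Zephyr) > …
Brio wins; payment is bid #3 in the ranking = $36,600.

Brio pays $36,600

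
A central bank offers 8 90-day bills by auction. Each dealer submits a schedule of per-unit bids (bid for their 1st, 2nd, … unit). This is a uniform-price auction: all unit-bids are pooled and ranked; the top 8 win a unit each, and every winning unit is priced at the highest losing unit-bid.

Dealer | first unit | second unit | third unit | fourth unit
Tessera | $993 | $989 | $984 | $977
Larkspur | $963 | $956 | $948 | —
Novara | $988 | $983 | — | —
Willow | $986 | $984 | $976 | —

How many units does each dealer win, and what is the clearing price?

Novara 2, Tessera 4, Willow 2; clearing price $976

Pooled unit-bids ranked (top 8): 993 (Tessera-1), 989 (Tessera-2), 988 (Novara-1), 986 (Willow-1), 984 (Tessera-3), 984 (Willow-2), 983 (Novara-2), 977 (Tessera-4)
The (k+1)-th unit-bid is $976.
Allocation: Novara 2, Tessera 4, Willow 2.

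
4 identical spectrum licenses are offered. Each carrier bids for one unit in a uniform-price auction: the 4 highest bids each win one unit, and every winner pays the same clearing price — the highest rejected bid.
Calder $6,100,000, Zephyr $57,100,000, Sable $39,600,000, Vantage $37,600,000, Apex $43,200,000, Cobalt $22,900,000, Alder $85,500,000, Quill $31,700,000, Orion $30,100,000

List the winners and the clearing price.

Alder, Zephyr, Apex, Sable; each pays $37,600,000

Bids ranked high→low: 85,500,000 (Alder), 57,100,000 (Zephyr), 43,200,000 (Apex), 39,600,000 (Sable), 37,600,000 (Vantage), 31,700,000 (Quill), …
Top 4: Alder, Zephyr, Apex, Sable.
First losing bid is Vantage's $37,600,000, which sets the uniform price.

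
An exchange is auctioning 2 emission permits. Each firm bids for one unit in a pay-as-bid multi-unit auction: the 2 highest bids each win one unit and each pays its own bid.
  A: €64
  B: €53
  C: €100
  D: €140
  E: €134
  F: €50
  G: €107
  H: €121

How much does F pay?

F pays €0

Ordering the bids: 140 (D), 134 (E), 121 (H), 107 (G), …
The 2 highest are D, E.
F does not win → €0.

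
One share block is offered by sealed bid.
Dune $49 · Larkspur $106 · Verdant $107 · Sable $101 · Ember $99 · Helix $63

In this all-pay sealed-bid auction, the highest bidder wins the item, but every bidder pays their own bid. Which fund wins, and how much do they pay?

Rule: the highest bidder wins the item, but every bidder pays their own bid.
Sorting bids: 107 (Verdant) > 106 (Larkspur) > 101 (Sable) > 99 (Ember) > 63 (Helix) > 49 (Dune)
Verdant wins with the top bid; all bids are sunk regardless.

Verdant pays $107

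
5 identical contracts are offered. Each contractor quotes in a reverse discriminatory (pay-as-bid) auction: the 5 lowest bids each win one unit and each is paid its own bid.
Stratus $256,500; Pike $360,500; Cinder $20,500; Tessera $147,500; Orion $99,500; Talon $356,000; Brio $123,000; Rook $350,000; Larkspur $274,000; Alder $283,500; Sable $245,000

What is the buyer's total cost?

Ordering the bids: 20,500 (Cinder), 99,500 (Orion), 123,000 (Brio), 147,500 (Tessera), 245,000 (Sable), 256,500 (Stratus), 274,000 (Larkspur), …
Lowest 5: Cinder, Orion, Brio, Tessera, Sable.
Total cost = 20,500 + 99,500 + 123,000 + 147,500 + 245,000 = $635,500.

Total cost: $635,500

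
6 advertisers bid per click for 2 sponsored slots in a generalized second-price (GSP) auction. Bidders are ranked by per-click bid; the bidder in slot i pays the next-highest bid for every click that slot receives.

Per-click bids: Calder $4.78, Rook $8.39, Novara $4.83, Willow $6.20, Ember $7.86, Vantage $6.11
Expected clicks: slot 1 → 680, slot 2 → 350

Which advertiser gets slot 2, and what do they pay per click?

Ember; $6.20 per click

Per-click bids in order: $8.39 (Rook) > $7.86 (Ember) > $6.20 (Willow) > …
Slot 2 goes to the second-ranked bidder, Ember, who pays the next bid down: $6.20/click.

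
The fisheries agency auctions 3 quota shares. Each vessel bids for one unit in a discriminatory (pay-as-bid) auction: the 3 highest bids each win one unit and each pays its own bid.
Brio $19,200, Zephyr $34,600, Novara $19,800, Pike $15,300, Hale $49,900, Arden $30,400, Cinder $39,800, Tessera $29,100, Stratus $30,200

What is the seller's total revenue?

Total revenue: $124,300

Sorting: 49,900 (Hale), 39,800 (Cinder), 34,600 (Zephyr), 30,400 (Arden), 30,200 (Stratus), …
Winners (3 units): Hale, Cinder, Zephyr.
Total revenue = 49,900 + 39,800 + 34,600 = $124,300.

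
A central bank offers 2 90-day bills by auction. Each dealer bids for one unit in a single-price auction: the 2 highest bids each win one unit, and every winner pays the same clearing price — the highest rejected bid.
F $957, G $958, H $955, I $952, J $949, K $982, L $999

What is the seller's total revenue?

Total revenue: $1,916

Sorting: 999 (L), 982 (K), 958 (G), 957 (F), …
Winners (2 units): L, K.
First losing bid is G's $958, which sets the uniform price.
Total revenue = 2 × $958 = $1,916.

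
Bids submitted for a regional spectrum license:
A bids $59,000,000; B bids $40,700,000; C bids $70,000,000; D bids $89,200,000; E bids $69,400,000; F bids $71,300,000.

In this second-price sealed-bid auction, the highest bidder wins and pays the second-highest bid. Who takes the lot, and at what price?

Sorting bids: 89,200,000 (D) > 71,300,000 (F) > 70,000,000 (C) > 69,400,000 (E) > 59,000,000 (A) > 40,700,000 (B)
D is highest; pays the second-highest bid, $71,300,000.

D pays $71,300,000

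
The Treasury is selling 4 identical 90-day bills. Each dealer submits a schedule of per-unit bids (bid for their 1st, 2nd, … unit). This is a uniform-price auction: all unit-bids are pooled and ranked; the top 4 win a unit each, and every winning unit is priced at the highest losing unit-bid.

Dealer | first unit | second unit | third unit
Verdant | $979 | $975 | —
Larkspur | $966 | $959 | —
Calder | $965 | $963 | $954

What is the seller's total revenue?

Total revenue: $3,852

Merging the schedules and taking the best 4: 979 (Verdant-1), 975 (Verdant-2), 966 (Larkspur-1), 965 (Calder-1)
Highest rejected unit-bid = $963.
Allocation: Calder 1, Larkspur 1, Verdant 2. Every unit priced at $963.
Revenue = 4 × 963 = $3,852.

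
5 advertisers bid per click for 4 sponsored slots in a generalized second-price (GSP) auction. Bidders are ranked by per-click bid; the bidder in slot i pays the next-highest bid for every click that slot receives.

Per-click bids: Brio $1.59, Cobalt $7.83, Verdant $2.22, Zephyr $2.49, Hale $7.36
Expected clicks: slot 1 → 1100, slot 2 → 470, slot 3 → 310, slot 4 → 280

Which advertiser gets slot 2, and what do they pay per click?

Hale; $2.49 per click

Sorting advertisers: $7.83 (Cobalt) > $7.36 (Hale) > $2.49 (Zephyr) > $2.22 (Verdant) > $1.59 (Brio)
Slot 2 goes to the second-ranked bidder, Hale, who pays the next bid down: $2.49/click.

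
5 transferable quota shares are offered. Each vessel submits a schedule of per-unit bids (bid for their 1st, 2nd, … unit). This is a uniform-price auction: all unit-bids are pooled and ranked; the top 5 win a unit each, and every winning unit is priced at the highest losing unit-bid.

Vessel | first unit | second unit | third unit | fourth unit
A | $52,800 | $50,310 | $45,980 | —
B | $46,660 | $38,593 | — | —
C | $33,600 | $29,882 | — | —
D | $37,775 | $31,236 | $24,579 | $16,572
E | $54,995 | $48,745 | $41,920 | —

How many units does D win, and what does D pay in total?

D: 0 units, pays $0

All unit-bids, highest first — top 5: 54,995 (E-1), 52,800 (A-1), 50,310 (A-2), 48,745 (E-2), 46,660 (B-1)
Highest rejected unit-bid = $45,980.
D wins 0 unit(s) at $45,980 each.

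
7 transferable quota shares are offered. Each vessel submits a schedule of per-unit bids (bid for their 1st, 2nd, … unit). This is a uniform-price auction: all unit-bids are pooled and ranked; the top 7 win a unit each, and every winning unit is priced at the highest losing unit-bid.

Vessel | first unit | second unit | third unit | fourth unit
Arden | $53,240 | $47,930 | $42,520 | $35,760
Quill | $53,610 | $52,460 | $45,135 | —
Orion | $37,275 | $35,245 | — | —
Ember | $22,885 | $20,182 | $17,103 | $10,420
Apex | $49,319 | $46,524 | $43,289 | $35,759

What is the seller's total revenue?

Merging the schedules and taking the best 7: 53,610 (Quill-1), 53,240 (Arden-1), 52,460 (Quill-2), 49,319 (Apex-1), 47,930 (Arden-2), 46,524 (Apex-2), 45,135 (Quill-3)
The (k+1)-th unit-bid is $43,289.
Allocation: Apex 2, Arden 2, Quill 3. Every unit priced at $43,289.
Revenue = 7 × 43,289 = $303,023.

Total revenue: $303,023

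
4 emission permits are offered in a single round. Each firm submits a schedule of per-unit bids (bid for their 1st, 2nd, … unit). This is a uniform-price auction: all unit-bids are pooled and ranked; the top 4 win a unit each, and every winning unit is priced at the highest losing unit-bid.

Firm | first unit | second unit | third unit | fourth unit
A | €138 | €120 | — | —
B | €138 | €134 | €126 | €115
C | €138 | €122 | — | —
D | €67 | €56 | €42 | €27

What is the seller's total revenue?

Total revenue: €504

All unit-bids, highest first — top 4: 138 (A-1), 138 (B-1), 138 (C-1), 134 (B-2)
First bid not allocated: €126.
Allocation: A 1, B 2, C 1. Every unit priced at €126.
Revenue = 4 × 126 = €504.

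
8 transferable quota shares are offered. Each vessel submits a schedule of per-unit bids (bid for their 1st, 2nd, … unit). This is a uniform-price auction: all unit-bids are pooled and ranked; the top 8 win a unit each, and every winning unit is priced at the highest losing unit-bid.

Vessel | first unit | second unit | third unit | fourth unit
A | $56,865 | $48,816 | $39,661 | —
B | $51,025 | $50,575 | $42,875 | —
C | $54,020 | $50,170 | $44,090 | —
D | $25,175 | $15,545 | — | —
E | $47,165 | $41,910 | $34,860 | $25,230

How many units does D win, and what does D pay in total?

D: 0 units, pays $0

All unit-bids, highest first — top 8: 56,865 (A-1), 54,020 (C-1), 51,025 (B-1), 50,575 (B-2), 50,170 (C-2), 48,816 (A-2), 47,165 (E-1), 44,090 (C-3)
First bid not allocated: $42,875.
D wins 0 unit(s) at $42,875 each.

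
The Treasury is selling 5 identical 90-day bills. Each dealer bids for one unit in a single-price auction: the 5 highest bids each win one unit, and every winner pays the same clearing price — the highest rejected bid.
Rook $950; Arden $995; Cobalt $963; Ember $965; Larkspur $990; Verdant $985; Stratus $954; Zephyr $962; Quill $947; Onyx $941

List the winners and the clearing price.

Arden, Larkspur, Verdant, Ember, Cobalt; each pays $962

Bids ranked high→low: 995 (Arden), 990 (Larkspur), 985 (Verdant), 965 (Ember), 963 (Cobalt), 962 (Zephyr), 954 (Stratus), …
The 5 highest are Arden, Larkspur, Verdant, Ember, Cobalt.
Clearing price = highest rejected bid = $962.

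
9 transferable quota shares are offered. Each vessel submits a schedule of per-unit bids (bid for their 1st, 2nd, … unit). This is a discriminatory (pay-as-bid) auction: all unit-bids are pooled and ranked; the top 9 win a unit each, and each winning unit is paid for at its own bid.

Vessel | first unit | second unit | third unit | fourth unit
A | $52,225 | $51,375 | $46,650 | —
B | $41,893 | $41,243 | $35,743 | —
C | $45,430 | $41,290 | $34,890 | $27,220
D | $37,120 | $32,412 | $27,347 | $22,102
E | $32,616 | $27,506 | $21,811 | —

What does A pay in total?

Merging the schedules and taking the best 9: 52,225 (A-1), 51,375 (A-2), 46,650 (A-3), 45,430 (C-1), 41,893 (B-1), 41,290 (C-2), 41,243 (B-2), 37,120 (D-1), 35,743 (B-3)
Next rejected bid: $34,890 (not a price — pay-as-bid).
A's winning unit-bids: 52,225 + 51,375 + 46,650 = $150,250.

A pays $150,250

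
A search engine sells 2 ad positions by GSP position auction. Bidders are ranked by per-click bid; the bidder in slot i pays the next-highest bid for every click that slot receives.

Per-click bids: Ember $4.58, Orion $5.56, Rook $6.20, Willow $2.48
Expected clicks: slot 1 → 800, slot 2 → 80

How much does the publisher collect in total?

Total revenue: $4814.40

Per-click bids in order: $6.20 (Rook) > $5.56 (Orion) > $4.58 (Ember) > …
Slot 1: Rook pays $5.56 × 800 = $4448.00
Slot 2: Orion pays $4.58 × 80 = $366.40
Total = $4814.40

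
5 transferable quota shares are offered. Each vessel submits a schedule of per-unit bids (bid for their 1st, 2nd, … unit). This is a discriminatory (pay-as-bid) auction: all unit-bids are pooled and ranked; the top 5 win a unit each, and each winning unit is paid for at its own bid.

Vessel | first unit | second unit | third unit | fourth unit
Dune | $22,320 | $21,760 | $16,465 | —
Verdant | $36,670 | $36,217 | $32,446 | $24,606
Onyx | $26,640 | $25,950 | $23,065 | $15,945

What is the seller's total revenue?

Total revenue: $157,923

Merging the schedules and taking the best 5: 36,670 (Verdant-1), 36,217 (Verdant-2), 32,446 (Verdant-3), 26,640 (Onyx-1), 25,950 (Onyx-2)
Next rejected bid: $24,606 (not a price — pay-as-bid).
Each winning unit pays its own bid.
Revenue = 36,670 + 36,217 + 32,446 + 26,640 + 25,950 = $157,923.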